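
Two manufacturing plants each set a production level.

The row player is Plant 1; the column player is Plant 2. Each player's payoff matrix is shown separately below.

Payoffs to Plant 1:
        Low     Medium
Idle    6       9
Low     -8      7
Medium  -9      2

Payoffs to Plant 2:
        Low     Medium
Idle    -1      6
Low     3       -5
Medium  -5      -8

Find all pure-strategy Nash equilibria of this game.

(Idle, Medium)

Plant 1 against Low: payoffs 6, -8, -9 → best response Idle.
Plant 1 against Medium: payoffs 9, 7, 2 → best response Idle.
Plant 2 against Idle: payoffs -1, 6 → best response Medium.
Plant 2 against Low: payoffs 3, -5 → best response Low.
Plant 2 against Medium: payoffs -5, -8 → best response Low.
Mutual best responses: (Idle, Medium).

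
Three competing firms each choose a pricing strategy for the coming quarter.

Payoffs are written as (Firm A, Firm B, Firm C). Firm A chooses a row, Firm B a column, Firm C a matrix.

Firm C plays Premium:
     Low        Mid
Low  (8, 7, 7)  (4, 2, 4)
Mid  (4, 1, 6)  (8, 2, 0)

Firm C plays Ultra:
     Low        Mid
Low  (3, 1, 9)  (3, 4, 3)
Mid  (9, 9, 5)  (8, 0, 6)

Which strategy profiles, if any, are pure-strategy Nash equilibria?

For each player, find the best response to each opponent profile; mutual best responses are the pure NE.
Firm A against (Low, Premium): payoffs 8, 4 → best response Low.
Firm A against (Low, Ultra): payoffs 3, 9 → best response Mid.
Firm A against (Mid, Premium): payoffs 4, 8 → best response Mid.
Firm A against (Mid, Ultra): payoffs 3, 8 → best response Mid.
Firm B against (Low, Premium): payoffs 7, 2 → best response Low.
Firm B against (Low, Ultra): payoffs 1, 4 → best response Mid.
Firm B against (Mid, Premium): payoffs 1, 2 → best response Mid.
Firm B against (Mid, Ultra): payoffs 9, 0 → best response Low.
Firm C against (Low, Low): payoffs 7, 9 → best response Ultra.
Firm C against (Low, Mid): payoffs 4, 3 → best response Premium.
Firm C against (Mid, Low): payoffs 6, 5 → best response Premium.
Firm C against (Mid, Mid): payoffs 0, 6 → best response Ultra.
No profile is a mutual best response for all players.

none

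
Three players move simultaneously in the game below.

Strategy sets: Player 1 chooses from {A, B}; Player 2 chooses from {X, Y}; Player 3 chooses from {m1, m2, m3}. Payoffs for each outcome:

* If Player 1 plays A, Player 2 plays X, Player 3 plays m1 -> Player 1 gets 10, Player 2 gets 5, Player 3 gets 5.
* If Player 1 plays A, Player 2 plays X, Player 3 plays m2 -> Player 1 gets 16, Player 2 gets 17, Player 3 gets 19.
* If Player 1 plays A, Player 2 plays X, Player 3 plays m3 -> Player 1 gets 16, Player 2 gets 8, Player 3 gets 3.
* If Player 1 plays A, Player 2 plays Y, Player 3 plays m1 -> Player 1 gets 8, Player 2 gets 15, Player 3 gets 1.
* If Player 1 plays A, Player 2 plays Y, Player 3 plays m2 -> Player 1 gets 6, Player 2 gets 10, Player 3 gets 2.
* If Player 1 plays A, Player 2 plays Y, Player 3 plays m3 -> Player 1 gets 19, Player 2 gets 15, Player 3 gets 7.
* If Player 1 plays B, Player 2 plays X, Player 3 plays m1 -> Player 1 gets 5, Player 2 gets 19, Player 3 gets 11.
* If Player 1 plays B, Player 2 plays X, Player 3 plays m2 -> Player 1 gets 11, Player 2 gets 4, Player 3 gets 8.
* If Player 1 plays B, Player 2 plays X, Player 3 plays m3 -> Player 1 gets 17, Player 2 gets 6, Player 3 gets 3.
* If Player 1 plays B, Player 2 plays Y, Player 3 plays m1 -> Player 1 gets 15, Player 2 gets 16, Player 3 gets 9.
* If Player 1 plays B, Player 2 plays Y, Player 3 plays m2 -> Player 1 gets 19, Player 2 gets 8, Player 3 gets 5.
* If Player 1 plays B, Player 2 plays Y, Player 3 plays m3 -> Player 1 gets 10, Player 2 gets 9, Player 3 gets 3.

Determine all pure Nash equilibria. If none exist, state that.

Pure-strategy Nash equilibria: (A, X, m2) and (A, Y, m3)

Check each profile: it is a Nash equilibrium iff no player can strictly gain by switching unilaterally.
(A, X, m1): Player 2 can switch to Y (5 → 15). Not NE.
(A, X, m2): Player 1 gets 16, best alternative 11; Player 2 gets 17, best alternative 10; Player 3 gets 19, best alternative 5. No profitable deviation — NE.
(A, X, m3): Player 1 can switch to B (16 → 17). Not NE.
(A, Y, m1): Player 1 can switch to B (8 → 15). Not NE.
(A, Y, m2): Player 1 can switch to B (6 → 19). Not NE.
(A, Y, m3): Player 1 gets 19, best alternative 10; Player 2 gets 15, best alternative 8; Player 3 gets 7, best alternative 2. No profitable deviation — NE.
(B, X, m1): Player 1 can switch to A (5 → 10). Not NE.
(B, X, m2): Player 1 can switch to A (11 → 16). Not NE.
(The remaining 4 profiles each have a profitable deviation by the same check.)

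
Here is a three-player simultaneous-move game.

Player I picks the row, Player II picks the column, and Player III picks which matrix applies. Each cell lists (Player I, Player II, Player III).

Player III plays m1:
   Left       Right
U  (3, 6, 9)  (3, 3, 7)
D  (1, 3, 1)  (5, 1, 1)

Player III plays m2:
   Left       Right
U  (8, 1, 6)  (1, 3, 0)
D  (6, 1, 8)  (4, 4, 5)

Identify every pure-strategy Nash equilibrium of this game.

Pure-strategy Nash equilibria: (U, Left, m1); (D, Right, m2)

Check each profile: it is a Nash equilibrium iff no player can strictly gain by switching unilaterally.
(U, Left, m1): Player I gets 3, best alternative 1; Player II gets 6, best alternative 3; Player III gets 9, best alternative 6. No profitable deviation — NE.
(U, Left, m2): Player II can switch to Right (1 → 3). Not NE.
(U, Right, m1): Player I can switch to D (3 → 5). Not NE.
(U, Right, m2): Player I can switch to D (1 → 4). Not NE.
(D, Left, m1): Player I can switch to U (1 → 3). Not NE.
(D, Left, m2): Player I can switch to U (6 → 8). Not NE.
(D, Right, m1): Player II can switch to Left (1 → 3). Not NE.
(D, Right, m2): Player I gets 4, best alternative 1; Player II gets 4, best alternative 1; Player III gets 5, best alternative 1. No profitable deviation — NE.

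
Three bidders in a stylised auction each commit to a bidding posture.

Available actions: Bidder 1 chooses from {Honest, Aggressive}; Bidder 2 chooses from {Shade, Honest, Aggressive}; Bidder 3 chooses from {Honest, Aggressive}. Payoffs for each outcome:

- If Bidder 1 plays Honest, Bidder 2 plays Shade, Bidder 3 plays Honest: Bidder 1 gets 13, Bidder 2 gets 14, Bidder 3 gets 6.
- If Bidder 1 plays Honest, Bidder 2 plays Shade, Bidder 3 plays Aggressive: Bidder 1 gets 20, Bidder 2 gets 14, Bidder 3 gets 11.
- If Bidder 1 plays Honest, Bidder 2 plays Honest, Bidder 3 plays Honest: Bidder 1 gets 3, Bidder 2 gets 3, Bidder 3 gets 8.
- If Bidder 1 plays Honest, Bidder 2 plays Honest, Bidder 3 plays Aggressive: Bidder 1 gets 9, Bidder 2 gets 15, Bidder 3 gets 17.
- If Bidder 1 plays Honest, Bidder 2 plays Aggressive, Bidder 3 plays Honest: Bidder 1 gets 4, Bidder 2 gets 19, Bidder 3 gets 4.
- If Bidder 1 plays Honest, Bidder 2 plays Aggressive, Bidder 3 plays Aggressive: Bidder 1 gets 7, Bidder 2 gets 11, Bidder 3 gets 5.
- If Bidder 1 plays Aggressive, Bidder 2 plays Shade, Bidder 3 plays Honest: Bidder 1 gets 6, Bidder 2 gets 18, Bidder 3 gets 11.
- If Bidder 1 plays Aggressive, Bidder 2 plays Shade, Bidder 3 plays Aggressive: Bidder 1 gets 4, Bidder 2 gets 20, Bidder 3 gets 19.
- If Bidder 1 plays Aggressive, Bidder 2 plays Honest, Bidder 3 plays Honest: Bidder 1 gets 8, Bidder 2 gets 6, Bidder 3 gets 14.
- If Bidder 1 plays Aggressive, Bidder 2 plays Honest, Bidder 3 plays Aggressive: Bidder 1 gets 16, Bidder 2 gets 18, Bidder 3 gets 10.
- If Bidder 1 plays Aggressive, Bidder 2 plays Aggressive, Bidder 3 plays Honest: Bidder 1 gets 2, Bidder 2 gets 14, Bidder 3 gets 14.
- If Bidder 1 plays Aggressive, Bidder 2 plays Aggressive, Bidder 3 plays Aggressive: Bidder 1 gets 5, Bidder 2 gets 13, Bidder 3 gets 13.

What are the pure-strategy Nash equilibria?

none

Bidder 1 against (Shade, Honest): payoffs 13, 6 → best response Honest.
Bidder 1 against (Shade, Aggressive): payoffs 20, 4 → best response Honest.
Bidder 1 against (Honest, Honest): payoffs 3, 8 → best response Aggressive.
Bidder 1 against (Honest, Aggressive): payoffs 9, 16 → best response Aggressive.
Bidder 1 against (Aggressive, Honest): payoffs 4, 2 → best response Honest.
Bidder 1 against (Aggressive, Aggressive): payoffs 7, 5 → best response Honest.
Bidder 2 against (Honest, Honest): payoffs 14, 3, 19 → best response Aggressive.
Bidder 2 against (Honest, Aggressive): payoffs 14, 15, 11 → best response Honest.
Bidder 2 against (Aggressive, Honest): payoffs 18, 6, 14 → best response Shade.
Bidder 2 against (Aggressive, Aggressive): payoffs 20, 18, 13 → best response Shade.
Bidder 3 against (Honest, Shade): payoffs 6, 11 → best response Aggressive.
Bidder 3 against (Honest, Honest): payoffs 8, 17 → best response Aggressive.
Bidder 3 against (Honest, Aggressive): payoffs 4, 5 → best response Aggressive.
Bidder 3 against (Aggressive, Shade): payoffs 11, 19 → best response Aggressive.
Bidder 3 against (Aggressive, Honest): payoffs 14, 10 → best response Honest.
Bidder 3 against (Aggressive, Aggressive): payoffs 14, 13 → best response Honest.
No profile is a mutual best response for all players.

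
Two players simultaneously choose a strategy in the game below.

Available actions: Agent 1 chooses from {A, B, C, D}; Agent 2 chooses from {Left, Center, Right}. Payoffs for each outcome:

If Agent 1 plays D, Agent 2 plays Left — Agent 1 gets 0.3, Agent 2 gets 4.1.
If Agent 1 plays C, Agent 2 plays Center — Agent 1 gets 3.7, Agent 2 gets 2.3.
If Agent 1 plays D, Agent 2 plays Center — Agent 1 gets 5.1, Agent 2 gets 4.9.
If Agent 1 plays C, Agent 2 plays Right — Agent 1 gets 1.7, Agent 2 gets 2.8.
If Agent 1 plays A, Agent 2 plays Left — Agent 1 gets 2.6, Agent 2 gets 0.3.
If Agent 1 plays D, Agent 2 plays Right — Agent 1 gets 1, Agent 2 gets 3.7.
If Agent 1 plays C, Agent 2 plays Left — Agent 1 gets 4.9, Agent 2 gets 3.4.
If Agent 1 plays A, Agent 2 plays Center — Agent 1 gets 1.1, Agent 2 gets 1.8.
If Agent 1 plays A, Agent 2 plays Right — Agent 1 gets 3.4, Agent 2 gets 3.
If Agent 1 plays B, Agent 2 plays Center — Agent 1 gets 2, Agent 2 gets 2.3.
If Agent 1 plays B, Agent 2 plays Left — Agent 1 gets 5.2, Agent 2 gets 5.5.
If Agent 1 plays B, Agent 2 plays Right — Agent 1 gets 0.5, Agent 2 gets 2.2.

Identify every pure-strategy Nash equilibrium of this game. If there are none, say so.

(A, Right), (B, Left), (D, Center)

(A, Left): Agent 1 can switch to B (2.6 → 5.2). Not NE.
(A, Center): Agent 1 can switch to B (1.1 → 2). Not NE.
(A, Right): Agent 1 gets 3.4, best alternative 1.7; Agent 2 gets 3, best alternative 1.8. No profitable deviation — NE.
(B, Left): Agent 1 gets 5.2, best alternative 4.9; Agent 2 gets 5.5, best alternative 2.3. No profitable deviation — NE.
(B, Center): Agent 1 can switch to C (2 → 3.7). Not NE.
(B, Right): Agent 1 can switch to A (0.5 → 3.4). Not NE.
(C, Left): Agent 1 can switch to B (4.9 → 5.2). Not NE.
(C, Center): Agent 1 can switch to D (3.7 → 5.1). Not NE.
(D, Center): Agent 1 gets 5.1, best alternative 3.7; Agent 2 gets 4.9, best alternative 4.1. No profitable deviation — NE.
(The remaining 3 profiles each have a profitable deviation by the same check.)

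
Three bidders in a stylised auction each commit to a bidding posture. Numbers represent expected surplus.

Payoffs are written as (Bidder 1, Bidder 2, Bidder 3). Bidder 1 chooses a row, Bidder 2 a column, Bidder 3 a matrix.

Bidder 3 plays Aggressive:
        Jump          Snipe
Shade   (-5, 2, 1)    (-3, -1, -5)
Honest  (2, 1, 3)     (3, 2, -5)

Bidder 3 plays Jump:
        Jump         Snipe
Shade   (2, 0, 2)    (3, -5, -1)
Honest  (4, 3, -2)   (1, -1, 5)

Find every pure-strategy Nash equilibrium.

(Shade, Jump, Aggressive): Bidder 1 can switch to Honest (-5 → 2). Not NE.
(Shade, Jump, Jump): Bidder 1 can switch to Honest (2 → 4). Not NE.
(Shade, Snipe, Aggressive): Bidder 1 can switch to Honest (-3 → 3). Not NE.
(Shade, Snipe, Jump): Bidder 2 can switch to Jump (-5 → 0). Not NE.
(Honest, Jump, Aggressive): Bidder 2 can switch to Snipe (1 → 2). Not NE.
(Honest, Jump, Jump): Bidder 3 can switch to Aggressive (-2 → 3). Not NE.
(Honest, Snipe, Aggressive): Bidder 3 can switch to Jump (-5 → 5). Not NE.
(Honest, Snipe, Jump): Bidder 1 can switch to Shade (1 → 3). Not NE.

none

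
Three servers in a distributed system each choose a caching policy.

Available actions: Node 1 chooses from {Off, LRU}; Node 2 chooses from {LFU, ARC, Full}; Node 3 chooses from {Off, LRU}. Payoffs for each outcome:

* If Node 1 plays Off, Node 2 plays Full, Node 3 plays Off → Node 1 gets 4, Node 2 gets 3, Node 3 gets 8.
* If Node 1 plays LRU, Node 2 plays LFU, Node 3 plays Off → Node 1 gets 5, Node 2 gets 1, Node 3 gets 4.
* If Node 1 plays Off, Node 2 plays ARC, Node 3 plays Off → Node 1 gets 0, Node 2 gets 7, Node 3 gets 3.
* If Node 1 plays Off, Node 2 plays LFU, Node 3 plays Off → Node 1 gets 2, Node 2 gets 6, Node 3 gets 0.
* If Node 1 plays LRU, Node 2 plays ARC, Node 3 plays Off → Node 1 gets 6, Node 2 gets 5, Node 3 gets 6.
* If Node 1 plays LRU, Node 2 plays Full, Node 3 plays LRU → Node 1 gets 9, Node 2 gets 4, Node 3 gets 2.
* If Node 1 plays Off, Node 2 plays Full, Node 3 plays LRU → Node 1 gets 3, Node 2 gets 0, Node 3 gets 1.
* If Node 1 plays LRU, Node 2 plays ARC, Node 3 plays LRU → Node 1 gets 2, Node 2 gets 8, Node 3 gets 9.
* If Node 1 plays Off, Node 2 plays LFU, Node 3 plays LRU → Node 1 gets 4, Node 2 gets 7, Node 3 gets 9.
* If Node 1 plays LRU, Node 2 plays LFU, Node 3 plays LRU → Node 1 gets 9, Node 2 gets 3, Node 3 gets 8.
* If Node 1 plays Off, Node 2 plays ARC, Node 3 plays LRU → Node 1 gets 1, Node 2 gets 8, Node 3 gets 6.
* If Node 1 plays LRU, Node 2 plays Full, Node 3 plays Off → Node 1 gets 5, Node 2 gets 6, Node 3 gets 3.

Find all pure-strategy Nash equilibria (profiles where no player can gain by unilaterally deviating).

(Off, LFU, Off): Node 1 can switch to LRU (2 → 5). Not NE.
(Off, LFU, LRU): Node 1 can switch to LRU (4 → 9). Not NE.
(Off, ARC, Off): Node 1 can switch to LRU (0 → 6). Not NE.
(Off, ARC, LRU): Node 1 can switch to LRU (1 → 2). Not NE.
(Off, Full, Off): Node 1 can switch to LRU (4 → 5). Not NE.
(Off, Full, LRU): Node 1 can switch to LRU (3 → 9). Not NE.
(LRU, LFU, Off): Node 2 can switch to ARC (1 → 5). Not NE.
(LRU, LFU, LRU): Node 2 can switch to ARC (3 → 8). Not NE.
(LRU, ARC, Off): Node 2 can switch to Full (5 → 6). Not NE.
(LRU, ARC, LRU): Node 1 gets 2, best alternative 1; Node 2 gets 8, best alternative 4; Node 3 gets 9, best alternative 6. No profitable deviation — NE.
(LRU, Full, Off): Node 1 gets 5, best alternative 4; Node 2 gets 6, best alternative 5; Node 3 gets 3, best alternative 2. No profitable deviation — NE.
(LRU, Full, LRU): Node 2 can switch to ARC (4 → 8). Not NE.

(LRU, ARC, LRU); (LRU, Full, Off)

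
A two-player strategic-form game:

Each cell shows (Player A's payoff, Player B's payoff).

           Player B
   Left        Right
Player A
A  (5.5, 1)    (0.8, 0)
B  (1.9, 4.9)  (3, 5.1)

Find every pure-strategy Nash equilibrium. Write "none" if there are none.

Player A against Left: payoffs 5.5, 1.9 → best response A.
Player A against Right: payoffs 0.8, 3 → best response B.
Player B against A: payoffs 1, 0 → best response Left.
Player B against B: payoffs 4.9, 5.1 → best response Right.
Mutual best responses: (A, Left); (B, Right).

The pure Nash equilibria are (A, Left); (B, Right).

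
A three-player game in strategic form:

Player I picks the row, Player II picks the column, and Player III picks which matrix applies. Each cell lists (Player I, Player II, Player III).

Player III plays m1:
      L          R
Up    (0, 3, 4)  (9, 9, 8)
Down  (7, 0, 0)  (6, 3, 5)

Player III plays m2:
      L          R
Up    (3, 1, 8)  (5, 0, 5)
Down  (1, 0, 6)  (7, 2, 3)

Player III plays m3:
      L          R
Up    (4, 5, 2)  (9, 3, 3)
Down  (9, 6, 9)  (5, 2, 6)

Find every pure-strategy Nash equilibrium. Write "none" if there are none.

Pure-strategy Nash equilibria: (Up, L, m2), (Up, R, m1), (Down, L, m3)

For each strategy profile, look for a profitable unilateral deviation.
(Up, L, m1): Player I can switch to Down (0 → 7). Not NE.
(Up, L, m2): Player I gets 3, best alternative 1; Player II gets 1, best alternative 0; Player III gets 8, best alternative 4. No profitable deviation — NE.
(Up, L, m3): Player I can switch to Down (4 → 9). Not NE.
(Up, R, m1): Player I gets 9, best alternative 6; Player II gets 9, best alternative 3; Player III gets 8, best alternative 5. No profitable deviation — NE.
(Up, R, m2): Player I can switch to Down (5 → 7). Not NE.
(Up, R, m3): Player II can switch to L (3 → 5). Not NE.
(Down, L, m1): Player II can switch to R (0 → 3). Not NE.
(Down, L, m2): Player I can switch to Up (1 → 3). Not NE.
(Down, L, m3): Player I gets 9, best alternative 4; Player II gets 6, best alternative 2; Player III gets 9, best alternative 6. No profitable deviation — NE.
(The remaining 3 profiles each have a profitable deviation by the same check.)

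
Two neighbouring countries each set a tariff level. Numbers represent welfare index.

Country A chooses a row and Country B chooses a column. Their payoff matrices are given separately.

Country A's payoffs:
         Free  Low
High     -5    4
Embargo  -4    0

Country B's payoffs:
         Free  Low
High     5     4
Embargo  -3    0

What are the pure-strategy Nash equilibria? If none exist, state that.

For each strategy profile, look for a profitable unilateral deviation.
(High, Free): Country A can switch to Embargo (-5 → -4). Not NE.
(High, Low): Country B can switch to Free (4 → 5). Not NE.
(Embargo, Free): Country B can switch to Low (-3 → 0). Not NE.
(Embargo, Low): Country A can switch to High (0 → 4). Not NE.

none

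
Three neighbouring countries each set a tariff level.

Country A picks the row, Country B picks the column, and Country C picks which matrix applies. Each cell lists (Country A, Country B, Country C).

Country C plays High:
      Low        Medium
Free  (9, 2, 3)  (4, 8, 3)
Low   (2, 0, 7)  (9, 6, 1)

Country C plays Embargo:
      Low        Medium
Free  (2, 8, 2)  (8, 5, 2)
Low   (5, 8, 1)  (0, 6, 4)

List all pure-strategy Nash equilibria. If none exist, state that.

none

Country A against (Low, High): payoffs 9, 2 → best response Free.
Country A against (Low, Embargo): payoffs 2, 5 → best response Low.
Country A against (Medium, High): payoffs 4, 9 → best response Low.
Country A against (Medium, Embargo): payoffs 8, 0 → best response Free.
Country B against (Free, High): payoffs 2, 8 → best response Medium.
Country B against (Free, Embargo): payoffs 8, 5 → best response Low.
Country B against (Low, High): payoffs 0, 6 → best response Medium.
Country B against (Low, Embargo): payoffs 8, 6 → best response Low.
Country C against (Free, Low): payoffs 3, 2 → best response High.
Country C against (Free, Medium): payoffs 3, 2 → best response High.
Country C against (Low, Low): payoffs 7, 1 → best response High.
Country C against (Low, Medium): payoffs 1, 4 → best response Embargo.
No profile is a mutual best response for all players.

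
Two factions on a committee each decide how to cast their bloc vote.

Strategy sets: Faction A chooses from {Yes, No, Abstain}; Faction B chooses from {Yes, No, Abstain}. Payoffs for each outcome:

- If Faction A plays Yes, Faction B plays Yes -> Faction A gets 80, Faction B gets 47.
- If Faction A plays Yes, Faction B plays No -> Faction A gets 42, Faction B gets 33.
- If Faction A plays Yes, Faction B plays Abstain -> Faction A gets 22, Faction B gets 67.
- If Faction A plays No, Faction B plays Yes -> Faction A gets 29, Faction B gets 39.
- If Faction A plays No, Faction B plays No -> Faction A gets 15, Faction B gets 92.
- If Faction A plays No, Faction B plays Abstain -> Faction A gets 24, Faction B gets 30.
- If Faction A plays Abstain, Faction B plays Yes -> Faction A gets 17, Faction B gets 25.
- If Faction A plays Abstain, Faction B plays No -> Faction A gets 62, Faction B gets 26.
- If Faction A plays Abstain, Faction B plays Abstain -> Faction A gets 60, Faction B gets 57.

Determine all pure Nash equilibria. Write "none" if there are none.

(Abstain, Abstain)

Faction A against Yes: payoffs 80, 29, 17 → best response Yes.
Faction A against No: payoffs 42, 15, 62 → best response Abstain.
Faction A against Abstain: payoffs 22, 24, 60 → best response Abstain.
Faction B against Yes: payoffs 47, 33, 67 → best response Abstain.
Faction B against No: payoffs 39, 92, 30 → best response No.
Faction B against Abstain: payoffs 25, 26, 57 → best response Abstain.
Mutual best responses: (Abstain, Abstain).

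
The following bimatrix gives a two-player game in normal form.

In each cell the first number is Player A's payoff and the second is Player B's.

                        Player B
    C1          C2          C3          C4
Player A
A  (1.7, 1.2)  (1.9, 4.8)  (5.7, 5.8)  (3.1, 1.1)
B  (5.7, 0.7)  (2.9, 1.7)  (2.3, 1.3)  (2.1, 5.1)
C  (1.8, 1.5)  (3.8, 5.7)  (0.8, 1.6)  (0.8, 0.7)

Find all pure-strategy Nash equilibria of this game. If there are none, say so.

(A, C3), (C, C2)

Player A against C1: payoffs 1.7, 5.7, 1.8 → best response B.
Player A against C2: payoffs 1.9, 2.9, 3.8 → best response C.
Player A against C3: payoffs 5.7, 2.3, 0.8 → best response A.
Player A against C4: payoffs 3.1, 2.1, 0.8 → best response A.
Player B against A: payoffs 1.2, 4.8, 5.8, 1.1 → best response C3.
Player B against B: payoffs 0.7, 1.7, 1.3, 5.1 → best response C4.
Player B against C: payoffs 1.5, 5.7, 1.6, 0.7 → best response C2.
Mutual best responses: (A, C3); (C, C2).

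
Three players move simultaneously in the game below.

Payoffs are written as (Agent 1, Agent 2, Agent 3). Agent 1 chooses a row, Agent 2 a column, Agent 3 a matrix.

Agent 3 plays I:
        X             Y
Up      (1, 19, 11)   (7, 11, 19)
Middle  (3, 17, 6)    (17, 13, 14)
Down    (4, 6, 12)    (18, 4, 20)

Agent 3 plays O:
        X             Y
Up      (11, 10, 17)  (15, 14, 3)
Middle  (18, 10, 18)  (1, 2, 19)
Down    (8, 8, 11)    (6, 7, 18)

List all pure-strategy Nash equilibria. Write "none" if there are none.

The pure Nash equilibria are (Middle, X, O); (Down, X, I).

Agent 1 against (X, I): payoffs 1, 3, 4 → best response Down.
Agent 1 against (X, O): payoffs 11, 18, 8 → best response Middle.
Agent 1 against (Y, I): payoffs 7, 17, 18 → best response Down.
Agent 1 against (Y, O): payoffs 15, 1, 6 → best response Up.
Agent 2 against (Up, I): payoffs 19, 11 → best response X.
Agent 2 against (Up, O): payoffs 10, 14 → best response Y.
Agent 2 against (Middle, I): payoffs 17, 13 → best response X.
Agent 2 against (Middle, O): payoffs 10, 2 → best response X.
Agent 2 against (Down, I): payoffs 6, 4 → best response X.
Agent 2 against (Down, O): payoffs 8, 7 → best response X.
Agent 3 against (Up, X): payoffs 11, 17 → best response O.
Agent 3 against (Up, Y): payoffs 19, 3 → best response I.
Agent 3 against (Middle, X): payoffs 6, 18 → best response O.
Agent 3 against (Middle, Y): payoffs 14, 19 → best response O.
Agent 3 against (Down, X): payoffs 12, 11 → best response I.
Agent 3 against (Down, Y): payoffs 20, 18 → best response I.
Mutual best responses: (Middle, X, O); (Down, X, I).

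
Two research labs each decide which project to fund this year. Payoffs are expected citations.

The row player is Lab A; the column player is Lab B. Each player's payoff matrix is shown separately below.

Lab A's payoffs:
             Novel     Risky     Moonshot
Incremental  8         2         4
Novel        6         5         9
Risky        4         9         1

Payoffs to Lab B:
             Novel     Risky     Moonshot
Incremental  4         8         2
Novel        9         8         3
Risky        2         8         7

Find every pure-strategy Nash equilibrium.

(Incremental, Novel): Lab B can switch to Risky (4 → 8). Not NE.
(Incremental, Risky): Lab A can switch to Novel (2 → 5). Not NE.
(Incremental, Moonshot): Lab A can switch to Novel (4 → 9). Not NE.
(Novel, Novel): Lab A can switch to Incremental (6 → 8). Not NE.
(Novel, Risky): Lab A can switch to Risky (5 → 9). Not NE.
(Novel, Moonshot): Lab B can switch to Novel (3 → 9). Not NE.
(Risky, Novel): Lab A can switch to Incremental (4 → 8). Not NE.
(Risky, Risky): Lab A gets 9, best alternative 5; Lab B gets 8, best alternative 7. No profitable deviation — NE.
(Risky, Moonshot): Lab A can switch to Incremental (1 → 4). Not NE.

Pure NE: (Risky, Risky)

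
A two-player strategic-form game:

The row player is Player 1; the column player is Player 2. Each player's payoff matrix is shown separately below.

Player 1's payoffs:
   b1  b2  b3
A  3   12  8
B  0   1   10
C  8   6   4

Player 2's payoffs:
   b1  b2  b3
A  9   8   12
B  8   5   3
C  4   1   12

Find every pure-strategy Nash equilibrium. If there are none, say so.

none

Player 1 against b1: payoffs 3, 0, 8 → best response C.
Player 1 against b2: payoffs 12, 1, 6 → best response A.
Player 1 against b3: payoffs 8, 10, 4 → best response B.
Player 2 against A: payoffs 9, 8, 12 → best response b3.
Player 2 against B: payoffs 8, 5, 3 → best response b1.
Player 2 against C: payoffs 4, 1, 12 → best response b3.
No profile is a mutual best response for all players.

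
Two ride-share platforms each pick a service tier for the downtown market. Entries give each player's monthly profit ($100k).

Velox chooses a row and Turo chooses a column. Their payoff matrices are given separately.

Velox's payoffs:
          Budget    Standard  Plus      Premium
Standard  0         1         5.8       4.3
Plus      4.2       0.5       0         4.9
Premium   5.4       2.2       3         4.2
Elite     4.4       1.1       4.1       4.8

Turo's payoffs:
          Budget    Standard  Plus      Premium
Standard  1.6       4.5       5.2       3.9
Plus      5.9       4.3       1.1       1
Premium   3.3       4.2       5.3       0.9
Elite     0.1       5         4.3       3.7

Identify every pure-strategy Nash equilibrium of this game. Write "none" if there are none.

Pure NE: (Standard, Plus)

Check each profile: it is a Nash equilibrium iff no player can strictly gain by switching unilaterally.
(Standard, Budget): Velox can switch to Plus (0 → 4.2). Not NE.
(Standard, Standard): Velox can switch to Premium (1 → 2.2). Not NE.
(Standard, Plus): Velox gets 5.8, best alternative 4.1; Turo gets 5.2, best alternative 4.5. No profitable deviation — NE.
(Standard, Premium): Velox can switch to Plus (4.3 → 4.9). Not NE.
(Plus, Budget): Velox can switch to Premium (4.2 → 5.4). Not NE.
(Plus, Standard): Velox can switch to Standard (0.5 → 1). Not NE.
(Plus, Plus): Velox can switch to Standard (0 → 5.8). Not NE.
(Plus, Premium): Turo can switch to Budget (1 → 5.9). Not NE.
(Premium, Budget): Turo can switch to Standard (3.3 → 4.2). Not NE.
(Premium, Standard): Turo can switch to Plus (4.2 → 5.3). Not NE.
(Premium, Plus): Velox can switch to Standard (3 → 5.8). Not NE.
(Premium, Premium): Velox can switch to Standard (4.2 → 4.3). Not NE.
(Elite, Budget): Velox can switch to Premium (4.4 → 5.4). Not NE.
(The remaining 3 profiles each have a profitable deviation by the same check.)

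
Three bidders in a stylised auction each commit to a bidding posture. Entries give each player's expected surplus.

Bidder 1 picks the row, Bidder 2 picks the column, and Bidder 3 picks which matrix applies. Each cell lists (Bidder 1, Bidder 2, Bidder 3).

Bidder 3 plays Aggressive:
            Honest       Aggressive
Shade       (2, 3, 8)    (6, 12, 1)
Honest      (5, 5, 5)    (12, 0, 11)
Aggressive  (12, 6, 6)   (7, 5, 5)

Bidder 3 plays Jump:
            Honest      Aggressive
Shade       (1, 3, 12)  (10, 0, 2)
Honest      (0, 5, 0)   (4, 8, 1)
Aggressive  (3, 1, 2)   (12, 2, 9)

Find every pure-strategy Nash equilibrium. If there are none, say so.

(Aggressive, Honest, Aggressive), (Aggressive, Aggressive, Jump)

Mark each player's best response to every combination of opponents' strategies; a profile where every player is best-responding is a pure Nash equilibrium.
Bidder 1 against (Honest, Aggressive): payoffs 2, 5, 12 → best response Aggressive.
Bidder 1 against (Honest, Jump): payoffs 1, 0, 3 → best response Aggressive.
Bidder 1 against (Aggressive, Aggressive): payoffs 6, 12, 7 → best response Honest.
Bidder 1 against (Aggressive, Jump): payoffs 10, 4, 12 → best response Aggressive.
Bidder 2 against (Shade, Aggressive): payoffs 3, 12 → best response Aggressive.
Bidder 2 against (Shade, Jump): payoffs 3, 0 → best response Honest.
Bidder 2 against (Honest, Aggressive): payoffs 5, 0 → best response Honest.
Bidder 2 against (Honest, Jump): payoffs 5, 8 → best response Aggressive.
Bidder 2 against (Aggressive, Aggressive): payoffs 6, 5 → best response Honest.
Bidder 2 against (Aggressive, Jump): payoffs 1, 2 → best response Aggressive.
Bidder 3 against (Shade, Honest): payoffs 8, 12 → best response Jump.
Bidder 3 against (Shade, Aggressive): payoffs 1, 2 → best response Jump.
Bidder 3 against (Honest, Honest): payoffs 5, 0 → best response Aggressive.
Bidder 3 against (Honest, Aggressive): payoffs 11, 1 → best response Aggressive.
Bidder 3 against (Aggressive, Honest): payoffs 6, 2 → best response Aggressive.
Bidder 3 against (Aggressive, Aggressive): payoffs 5, 9 → best response Jump.
Mutual best responses: (Aggressive, Honest, Aggressive); (Aggressive, Aggressive, Jump).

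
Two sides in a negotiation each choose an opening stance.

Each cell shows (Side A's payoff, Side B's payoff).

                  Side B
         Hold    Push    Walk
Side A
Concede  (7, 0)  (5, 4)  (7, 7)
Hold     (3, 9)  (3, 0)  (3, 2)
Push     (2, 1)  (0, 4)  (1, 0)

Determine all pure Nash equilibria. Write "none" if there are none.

Mark each player's best response to every combination of opponents' strategies; a profile where every player is best-responding is a pure Nash equilibrium.
Side A against Hold: payoffs 7, 3, 2 → best response Concede.
Side A against Push: payoffs 5, 3, 0 → best response Concede.
Side A against Walk: payoffs 7, 3, 1 → best response Concede.
Side B against Concede: payoffs 0, 4, 7 → best response Walk.
Side B against Hold: payoffs 9, 0, 2 → best response Hold.
Side B against Push: payoffs 1, 4, 0 → best response Push.
Mutual best responses: (Concede, Walk).

Pure NE: (Concede, Walk)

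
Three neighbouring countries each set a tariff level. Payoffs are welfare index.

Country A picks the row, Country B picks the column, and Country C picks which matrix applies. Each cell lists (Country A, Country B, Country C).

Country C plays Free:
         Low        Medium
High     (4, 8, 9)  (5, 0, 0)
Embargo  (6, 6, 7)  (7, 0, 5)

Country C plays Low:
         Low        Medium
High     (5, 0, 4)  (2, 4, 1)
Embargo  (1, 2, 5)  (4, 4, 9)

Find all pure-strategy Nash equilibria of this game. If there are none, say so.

(Embargo, Low, Free), (Embargo, Medium, Low)

(High, Low, Free): Country A can switch to Embargo (4 → 6). Not NE.
(High, Low, Low): Country B can switch to Medium (0 → 4). Not NE.
(High, Medium, Free): Country A can switch to Embargo (5 → 7). Not NE.
(High, Medium, Low): Country A can switch to Embargo (2 → 4). Not NE.
(Embargo, Low, Free): Country A gets 6, best alternative 4; Country B gets 6, best alternative 0; Country C gets 7, best alternative 5. No profitable deviation — NE.
(Embargo, Low, Low): Country A can switch to High (1 → 5). Not NE.
(Embargo, Medium, Free): Country B can switch to Low (0 → 6). Not NE.
(Embargo, Medium, Low): Country A gets 4, best alternative 2; Country B gets 4, best alternative 2; Country C gets 9, best alternative 5. No profitable deviation — NE.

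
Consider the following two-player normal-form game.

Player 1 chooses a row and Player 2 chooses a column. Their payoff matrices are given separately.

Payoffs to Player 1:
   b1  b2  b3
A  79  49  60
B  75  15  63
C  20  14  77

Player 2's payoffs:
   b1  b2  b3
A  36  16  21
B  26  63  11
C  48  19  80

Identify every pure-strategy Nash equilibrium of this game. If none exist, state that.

(A, b1): Player 1 gets 79, best alternative 75; Player 2 gets 36, best alternative 21. No profitable deviation — NE.
(A, b2): Player 2 can switch to b1 (16 → 36). Not NE.
(A, b3): Player 1 can switch to B (60 → 63). Not NE.
(B, b1): Player 1 can switch to A (75 → 79). Not NE.
(B, b2): Player 1 can switch to A (15 → 49). Not NE.
(B, b3): Player 1 can switch to C (63 → 77). Not NE.
(C, b1): Player 1 can switch to A (20 → 79). Not NE.
(C, b2): Player 1 can switch to A (14 → 49). Not NE.
(C, b3): Player 1 gets 77, best alternative 63; Player 2 gets 80, best alternative 48. No profitable deviation — NE.

The pure Nash equilibria are (A, b1); (C, b3).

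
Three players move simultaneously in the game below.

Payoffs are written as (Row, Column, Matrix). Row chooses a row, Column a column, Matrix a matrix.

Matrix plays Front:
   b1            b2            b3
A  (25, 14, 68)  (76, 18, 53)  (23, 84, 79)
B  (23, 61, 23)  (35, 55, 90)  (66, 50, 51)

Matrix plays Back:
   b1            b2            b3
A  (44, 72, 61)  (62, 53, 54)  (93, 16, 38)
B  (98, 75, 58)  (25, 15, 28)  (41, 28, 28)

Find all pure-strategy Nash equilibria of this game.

The unique pure-strategy Nash equilibrium is (B, b1, Back).

Row against (b1, Front): payoffs 25, 23 → best response A.
Row against (b1, Back): payoffs 44, 98 → best response B.
Row against (b2, Front): payoffs 76, 35 → best response A.
Row against (b2, Back): payoffs 62, 25 → best response A.
Row against (b3, Front): payoffs 23, 66 → best response B.
Row against (b3, Back): payoffs 93, 41 → best response A.
Column against (A, Front): payoffs 14, 18, 84 → best response b3.
Column against (A, Back): payoffs 72, 53, 16 → best response b1.
Column against (B, Front): payoffs 61, 55, 50 → best response b1.
Column against (B, Back): payoffs 75, 15, 28 → best response b1.
Matrix against (A, b1): payoffs 68, 61 → best response Front.
Matrix against (A, b2): payoffs 53, 54 → best response Back.
Matrix against (A, b3): payoffs 79, 38 → best response Front.
Matrix against (B, b1): payoffs 23, 58 → best response Back.
Matrix against (B, b2): payoffs 90, 28 → best response Front.
Matrix against (B, b3): payoffs 51, 28 → best response Front.
Mutual best responses: (B, b1, Back).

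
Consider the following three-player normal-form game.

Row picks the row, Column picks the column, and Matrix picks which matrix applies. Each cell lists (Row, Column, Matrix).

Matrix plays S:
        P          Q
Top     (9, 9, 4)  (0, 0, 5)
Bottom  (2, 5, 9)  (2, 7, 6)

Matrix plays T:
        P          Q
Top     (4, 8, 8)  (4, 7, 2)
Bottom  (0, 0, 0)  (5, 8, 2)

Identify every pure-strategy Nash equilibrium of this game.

(Top, P, S): Matrix can switch to T (4 → 8). Not NE.
(Top, P, T): Row gets 4, best alternative 0; Column gets 8, best alternative 7; Matrix gets 8, best alternative 4. No profitable deviation — NE.
(Top, Q, S): Row can switch to Bottom (0 → 2). Not NE.
(Top, Q, T): Row can switch to Bottom (4 → 5). Not NE.
(Bottom, P, S): Row can switch to Top (2 → 9). Not NE.
(Bottom, P, T): Row can switch to Top (0 → 4). Not NE.
(Bottom, Q, S): Row gets 2, best alternative 0; Column gets 7, best alternative 5; Matrix gets 6, best alternative 2. No profitable deviation — NE.
(Bottom, Q, T): Matrix can switch to S (2 → 6). Not NE.

Pure-strategy Nash equilibria: (Top, P, T); (Bottom, Q, S)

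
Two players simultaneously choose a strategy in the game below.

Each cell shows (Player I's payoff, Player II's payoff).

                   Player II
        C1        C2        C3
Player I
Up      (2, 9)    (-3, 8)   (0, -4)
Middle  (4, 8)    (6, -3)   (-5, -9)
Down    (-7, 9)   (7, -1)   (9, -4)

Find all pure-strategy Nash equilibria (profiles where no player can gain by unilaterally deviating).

Pure NE: (Middle, C1)

(Up, C1): Player I can switch to Middle (2 → 4). Not NE.
(Up, C2): Player I can switch to Middle (-3 → 6). Not NE.
(Up, C3): Player I can switch to Down (0 → 9). Not NE.
(Middle, C1): Player I gets 4, best alternative 2; Player II gets 8, best alternative -3. No profitable deviation — NE.
(Middle, C2): Player I can switch to Down (6 → 7). Not NE.
(Middle, C3): Player I can switch to Up (-5 → 0). Not NE.
(Down, C1): Player I can switch to Up (-7 → 2). Not NE.
(Down, C2): Player II can switch to C1 (-1 → 9). Not NE.
(Down, C3): Player II can switch to C1 (-4 → 9). Not NE.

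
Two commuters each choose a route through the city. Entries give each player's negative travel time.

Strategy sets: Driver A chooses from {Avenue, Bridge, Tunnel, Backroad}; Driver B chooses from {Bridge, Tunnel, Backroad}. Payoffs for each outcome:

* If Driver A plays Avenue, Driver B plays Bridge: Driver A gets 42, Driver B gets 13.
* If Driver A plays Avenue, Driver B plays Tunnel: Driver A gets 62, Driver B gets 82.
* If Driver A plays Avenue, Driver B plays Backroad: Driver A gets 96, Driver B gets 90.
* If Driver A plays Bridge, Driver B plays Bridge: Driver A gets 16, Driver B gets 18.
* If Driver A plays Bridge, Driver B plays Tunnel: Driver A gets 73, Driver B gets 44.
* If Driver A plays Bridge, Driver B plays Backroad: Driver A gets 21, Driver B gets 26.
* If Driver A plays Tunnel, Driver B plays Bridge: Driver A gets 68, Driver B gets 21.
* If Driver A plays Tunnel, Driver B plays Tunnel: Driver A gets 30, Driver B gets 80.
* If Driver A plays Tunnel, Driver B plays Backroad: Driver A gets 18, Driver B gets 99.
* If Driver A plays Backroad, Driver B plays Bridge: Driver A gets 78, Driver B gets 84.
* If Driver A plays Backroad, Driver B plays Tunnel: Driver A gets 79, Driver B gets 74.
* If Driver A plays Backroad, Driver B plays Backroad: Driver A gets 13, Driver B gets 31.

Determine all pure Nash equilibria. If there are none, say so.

Mark each player's best response to every combination of opponents' strategies; a profile where every player is best-responding is a pure Nash equilibrium.
Driver A against Bridge: payoffs 42, 16, 68, 78 → best response Backroad.
Driver A against Tunnel: payoffs 62, 73, 30, 79 → best response Backroad.
Driver A against Backroad: payoffs 96, 21, 18, 13 → best response Avenue.
Driver B against Avenue: payoffs 13, 82, 90 → best response Backroad.
Driver B against Bridge: payoffs 18, 44, 26 → best response Tunnel.
Driver B against Tunnel: payoffs 21, 80, 99 → best response Backroad.
Driver B against Backroad: payoffs 84, 74, 31 → best response Bridge.
Mutual best responses: (Avenue, Backroad); (Backroad, Bridge).

(Avenue, Backroad), (Backroad, Bridge)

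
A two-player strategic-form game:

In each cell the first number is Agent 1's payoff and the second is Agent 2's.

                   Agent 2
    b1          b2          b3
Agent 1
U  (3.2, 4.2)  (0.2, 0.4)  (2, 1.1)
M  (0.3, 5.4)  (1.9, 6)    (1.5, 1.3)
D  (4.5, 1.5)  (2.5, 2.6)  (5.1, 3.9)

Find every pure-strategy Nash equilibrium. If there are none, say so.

Pure NE: (D, b3)

For each strategy profile, look for a profitable unilateral deviation.
(U, b1): Agent 1 can switch to D (3.2 → 4.5). Not NE.
(U, b2): Agent 1 can switch to M (0.2 → 1.9). Not NE.
(U, b3): Agent 1 can switch to D (2 → 5.1). Not NE.
(M, b1): Agent 1 can switch to U (0.3 → 3.2). Not NE.
(M, b2): Agent 1 can switch to D (1.9 → 2.5). Not NE.
(M, b3): Agent 1 can switch to U (1.5 → 2). Not NE.
(D, b1): Agent 2 can switch to b2 (1.5 → 2.6). Not NE.
(D, b2): Agent 2 can switch to b3 (2.6 → 3.9). Not NE.
(D, b3): Agent 1 gets 5.1, best alternative 2; Agent 2 gets 3.9, best alternative 2.6. No profitable deviation — NE.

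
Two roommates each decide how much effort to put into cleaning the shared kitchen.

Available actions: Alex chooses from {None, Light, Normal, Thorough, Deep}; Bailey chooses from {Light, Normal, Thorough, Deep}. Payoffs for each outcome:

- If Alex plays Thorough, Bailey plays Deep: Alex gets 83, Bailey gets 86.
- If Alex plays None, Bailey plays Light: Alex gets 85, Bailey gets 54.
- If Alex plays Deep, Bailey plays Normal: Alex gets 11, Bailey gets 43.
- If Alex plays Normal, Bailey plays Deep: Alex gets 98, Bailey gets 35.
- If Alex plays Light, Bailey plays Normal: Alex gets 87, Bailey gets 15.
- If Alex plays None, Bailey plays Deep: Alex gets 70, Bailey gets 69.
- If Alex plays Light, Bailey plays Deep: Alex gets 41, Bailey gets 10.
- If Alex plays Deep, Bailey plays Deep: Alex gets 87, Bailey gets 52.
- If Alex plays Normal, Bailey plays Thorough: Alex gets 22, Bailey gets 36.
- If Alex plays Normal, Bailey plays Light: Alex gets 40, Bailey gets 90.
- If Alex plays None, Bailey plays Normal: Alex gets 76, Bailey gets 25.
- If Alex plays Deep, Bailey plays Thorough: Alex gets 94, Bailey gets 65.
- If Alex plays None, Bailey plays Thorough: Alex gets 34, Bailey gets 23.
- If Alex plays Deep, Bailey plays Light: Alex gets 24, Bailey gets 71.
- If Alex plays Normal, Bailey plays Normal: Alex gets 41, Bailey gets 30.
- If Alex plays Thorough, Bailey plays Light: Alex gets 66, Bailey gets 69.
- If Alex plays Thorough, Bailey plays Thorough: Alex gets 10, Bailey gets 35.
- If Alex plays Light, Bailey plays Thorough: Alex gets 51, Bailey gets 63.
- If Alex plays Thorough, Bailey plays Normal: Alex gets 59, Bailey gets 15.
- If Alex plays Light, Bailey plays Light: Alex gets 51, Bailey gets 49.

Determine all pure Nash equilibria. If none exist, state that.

(None, Light): Bailey can switch to Deep (54 → 69). Not NE.
(None, Normal): Alex can switch to Light (76 → 87). Not NE.
(None, Thorough): Alex can switch to Light (34 → 51). Not NE.
(None, Deep): Alex can switch to Normal (70 → 98). Not NE.
(Light, Light): Alex can switch to None (51 → 85). Not NE.
(Light, Normal): Bailey can switch to Light (15 → 49). Not NE.
(Light, Thorough): Alex can switch to Deep (51 → 94). Not NE.
(Light, Deep): Alex can switch to None (41 → 70). Not NE.
(Normal, Light): Alex can switch to None (40 → 85). Not NE.
(Normal, Normal): Alex can switch to None (41 → 76). Not NE.
(The remaining 10 profiles each have a profitable deviation by the same check.)

No pure-strategy Nash equilibrium.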